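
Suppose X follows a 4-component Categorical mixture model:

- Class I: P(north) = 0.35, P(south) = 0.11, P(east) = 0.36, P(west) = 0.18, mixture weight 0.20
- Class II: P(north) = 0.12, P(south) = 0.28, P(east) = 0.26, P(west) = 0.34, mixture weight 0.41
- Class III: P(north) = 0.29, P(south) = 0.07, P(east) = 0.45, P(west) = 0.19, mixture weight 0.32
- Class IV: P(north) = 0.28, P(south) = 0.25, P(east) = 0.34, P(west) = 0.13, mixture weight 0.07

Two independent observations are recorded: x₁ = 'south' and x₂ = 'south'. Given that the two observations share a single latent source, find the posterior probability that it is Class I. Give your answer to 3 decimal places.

0.060

Apply Bayes' rule: the posterior for each component is proportional to its prior times its likelihood at x.
Since both observations come from the same component, the likelihood for component k is f_k(x₁)·f_k(x₂).
  f_I = [0.11] × [0.11] = 0.0121
  f_II = [0.28] × [0.28] = 0.0784
  f_III = [0.07] × [0.07] = 0.0049
  f_IV = [0.25] × [0.25] = 0.0625
Multiply by the mixture weights:
  P(Z=I)·f_I = 0.20 × 0.0121 = 0.00242
  P(Z=II)·f_II = 0.41 × 0.0784 = 0.032144
  P(Z=III)·f_III = 0.32 × 0.0049 = 0.001568
  P(Z=IV)·f_IV = 0.07 × 0.0625 = 0.004375
Sum: 0.00242 + 0.032144 + 0.001568 + 0.004375 = 0.040507
So the posterior for Class I is 0.00242 / 0.040507 ≈ 0.060.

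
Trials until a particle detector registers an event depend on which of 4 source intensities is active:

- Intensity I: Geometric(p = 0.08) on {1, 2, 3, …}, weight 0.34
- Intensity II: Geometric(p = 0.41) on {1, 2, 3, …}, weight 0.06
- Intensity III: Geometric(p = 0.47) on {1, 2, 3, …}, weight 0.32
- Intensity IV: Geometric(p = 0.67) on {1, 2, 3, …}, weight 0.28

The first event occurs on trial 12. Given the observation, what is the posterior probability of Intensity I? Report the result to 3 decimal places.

The responsibility of component k is P(Z=k) f_k(x) divided by Σ_j P(Z=j) f_j(x).
Component likelihoods at x = 12:
  p_I = 0.031971
  p_II = 0.00123639
  p_III = 0.000435645
  p_IV = 3.38632e-06
Weight by the priors:
  P(Z=I)·p_I = 0.34 × 0.031971 = 0.0108701
  P(Z=II)·p_II = 0.06 × 0.00123639 = 7.41835e-05
  P(Z=III)·p_III = 0.32 × 0.000435645 = 0.000139406
  P(Z=IV)·p_IV = 0.28 × 3.38632e-06 = 9.4817e-07
Marginal: 0.0108701 + 7.41835e-05 + 0.000139406 + 9.4817e-07 = 0.0110847
So the posterior for Intensity I is 0.0108701 / 0.0110847 ≈ 0.981.

0.981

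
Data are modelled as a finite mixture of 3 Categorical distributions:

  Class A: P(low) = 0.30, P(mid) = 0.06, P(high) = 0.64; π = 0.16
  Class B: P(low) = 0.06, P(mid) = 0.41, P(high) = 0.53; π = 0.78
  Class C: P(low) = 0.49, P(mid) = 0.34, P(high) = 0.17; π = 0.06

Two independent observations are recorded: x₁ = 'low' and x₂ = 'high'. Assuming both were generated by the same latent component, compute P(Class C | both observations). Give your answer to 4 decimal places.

P(component k | x) = π_k·f_k(x) / marginal(x), where marginal(x) = Σ_j π_j·f_j(x).
Since both observations come from the same component, the likelihood for component k is f_k(x₁)·f_k(x₂).
  p_A = [0.3] × [0.64] = 0.192
  p_B = [0.06] × [0.53] = 0.0318
  p_C = [0.49] × [0.17] = 0.0833
Weight by the priors:
  π_A·p_A = 0.16 × 0.192 = 0.03072
  π_B·p_B = 0.78 × 0.0318 = 0.024804
  π_C·p_C = 0.06 × 0.0833 = 0.004998
Marginal: 0.03072 + 0.024804 + 0.004998 = 0.060522
Responsibility of Class C: 0.004998 / 0.060522 ≈ 0.0826

0.0826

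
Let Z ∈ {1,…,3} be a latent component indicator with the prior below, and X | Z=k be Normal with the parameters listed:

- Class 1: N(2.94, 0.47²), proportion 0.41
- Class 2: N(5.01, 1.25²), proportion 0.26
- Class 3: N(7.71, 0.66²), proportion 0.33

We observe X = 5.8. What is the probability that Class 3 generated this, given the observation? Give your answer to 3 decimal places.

The responsibility of component k is π_k f_k(x) divided by Σ_j π_j f_j(x).
Evaluate each component's likelihood at the observed value:
  f_1 = (1/(0.47·√(2π)))·exp(−(5.8−2.94)²/(2·0.47²)) = 0.848813·exp(-18.51426) = 7.72985e-09
  f_2 = (1/(1.25·√(2π)))·exp(−(5.8−5.01)²/(2·1.25²)) = 0.319154·exp(-0.19971) = 0.261376
  f_3 = (1/(0.66·√(2π)))·exp(−(5.8−7.71)²/(2·0.66²)) = 0.604458·exp(-4.18744) = 0.00917874
Prior × likelihood for each component:
  π_1·f_1 = 0.41 × 7.72985e-09 = 3.16924e-09
  π_2·f_2 = 0.26 × 0.261376 = 0.0679578
  π_3·f_3 = 0.33 × 0.00917874 = 0.00302898
Normaliser: 3.16924e-09 + 0.0679578 + 0.00302898 = 0.0709868
P(Class 3 | x) = 0.00302898 / 0.0709868 ≈ 0.043

0.043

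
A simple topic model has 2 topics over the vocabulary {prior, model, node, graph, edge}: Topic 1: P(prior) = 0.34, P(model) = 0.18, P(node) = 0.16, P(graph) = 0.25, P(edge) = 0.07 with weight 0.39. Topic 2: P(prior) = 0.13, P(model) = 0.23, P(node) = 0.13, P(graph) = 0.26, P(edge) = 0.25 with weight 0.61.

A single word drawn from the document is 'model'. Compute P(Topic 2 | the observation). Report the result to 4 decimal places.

By Bayes' theorem, P(k | x) = π_k f_k(x) / Σ_j π_j f_j(x).
Component likelihoods at x = 'model':
  f_1 = 0.18
  f_2 = 0.23
Prior × likelihood for each component:
  π_1·f_1 = 0.39 × 0.18 = 0.0702
  π_2·f_2 = 0.61 × 0.23 = 0.1403
Marginal: 0.0702 + 0.1403 = 0.2105
P(Topic 2 | the observation) ≈ 0.6665

0.6665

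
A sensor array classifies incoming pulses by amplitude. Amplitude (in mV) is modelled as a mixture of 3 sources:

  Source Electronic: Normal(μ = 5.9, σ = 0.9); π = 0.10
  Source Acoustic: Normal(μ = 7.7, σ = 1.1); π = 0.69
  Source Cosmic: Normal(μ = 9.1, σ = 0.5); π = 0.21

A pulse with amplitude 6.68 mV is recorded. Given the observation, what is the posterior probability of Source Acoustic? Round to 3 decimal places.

P(component k | x) = π_k·f_k(x) / marginal(x), where marginal(x) = Σ_j π_j·f_j(x).
Component likelihoods at x = 6.68 mV:
  f_Electronic = 0.304485
  f_Acoustic = 0.235943
  f_Cosmic = 6.53335e-06
Prior × likelihood for each component:
  π_Electronic·f_Electronic = 0.10 × 0.304485 = 0.0304485
  π_Acoustic·f_Acoustic = 0.69 × 0.235943 = 0.162801
  π_Cosmic·f_Cosmic = 0.21 × 6.53335e-06 = 1.372e-06
Marginal: 0.0304485 + 0.162801 + 1.372e-06 = 0.19325
P(Source Acoustic | 6.68 mV) ≈ 0.842

0.842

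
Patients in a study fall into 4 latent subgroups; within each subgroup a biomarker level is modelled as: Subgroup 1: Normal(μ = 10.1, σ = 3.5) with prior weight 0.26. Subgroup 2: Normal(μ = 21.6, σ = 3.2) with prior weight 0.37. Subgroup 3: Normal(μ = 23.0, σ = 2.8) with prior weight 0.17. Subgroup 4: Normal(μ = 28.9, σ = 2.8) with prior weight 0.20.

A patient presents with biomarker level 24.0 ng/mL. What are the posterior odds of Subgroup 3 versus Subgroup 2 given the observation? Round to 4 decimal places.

Posterior odds = (π_i f_i(x)) / (π_j f_j(x)); the normalising sum cancels.
Component likelihoods at x = 24.0 ng/mL:
  p_1 = 4.28492e-05
  p_2 = 0.0941054
  p_3 = 0.133676
  p_4 = 0.0308133
Odds = (0.17/0.37) × (0.133676/0.0941054) = 0.459459 × 1.4205 ≈ 0.6527

0.6527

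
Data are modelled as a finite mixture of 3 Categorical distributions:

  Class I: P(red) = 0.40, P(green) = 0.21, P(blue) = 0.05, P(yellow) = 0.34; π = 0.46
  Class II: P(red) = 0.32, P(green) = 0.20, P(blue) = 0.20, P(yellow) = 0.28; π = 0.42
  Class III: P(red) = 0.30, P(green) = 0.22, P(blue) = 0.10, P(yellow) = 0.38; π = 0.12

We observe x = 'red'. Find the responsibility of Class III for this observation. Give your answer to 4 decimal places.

By Bayes' theorem, P(k | x) = P(Z=k) f_k(x) / Σ_j P(Z=j) f_j(x).
Categorical probabilities:
  L_I = P(red | comp) = 0.40
  L_II = P(red | comp) = 0.32
  L_III = P(red | comp) = 0.30
Prior × likelihood for each component:
  P(Z=I)·L_I = 0.46 × 0.4 = 0.184
  P(Z=II)·L_II = 0.42 × 0.32 = 0.1344
  P(Z=III)·L_III = 0.12 × 0.3 = 0.036
Denominator: 0.184 + 0.1344 + 0.036 = 0.3544
P(Class III | x) ≈ 0.1016

0.1016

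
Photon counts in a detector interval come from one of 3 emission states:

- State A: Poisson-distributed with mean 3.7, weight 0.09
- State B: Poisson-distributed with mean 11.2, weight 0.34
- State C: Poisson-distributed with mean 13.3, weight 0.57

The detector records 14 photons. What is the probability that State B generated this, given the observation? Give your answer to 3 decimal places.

0.305

The responsibility of component k is w_k f_k(x) divided by Σ_j w_j f_j(x).
Poisson probabilities:
  p_A = 2.5558e-05
  p_B = 0.0766559
  p_C = 0.104087
Weight by the priors:
  w_A·p_A = 0.09 × 2.5558e-05 = 2.30022e-06
  w_B·p_B = 0.34 × 0.0766559 = 0.026063
  w_C·p_C = 0.57 × 0.104087 = 0.0593298
Denominator: 2.30022e-06 + 0.026063 + 0.0593298 = 0.0853951
Responsibility of State B: 0.026063 / 0.0853951 ≈ 0.305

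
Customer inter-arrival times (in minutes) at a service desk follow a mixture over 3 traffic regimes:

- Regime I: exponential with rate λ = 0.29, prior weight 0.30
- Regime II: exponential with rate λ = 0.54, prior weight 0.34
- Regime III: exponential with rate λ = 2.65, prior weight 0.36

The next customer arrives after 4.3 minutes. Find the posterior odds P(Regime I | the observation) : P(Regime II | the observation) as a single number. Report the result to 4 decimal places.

1.3884

Posterior odds = (π_i f_i(x)) / (π_j f_j(x)); the normalising sum cancels.
Component likelihoods at x = 4.3 minutes:
  f_I = 0.083336
  f_II = 0.0529617
  f_III = 2.98167e-05
Posterior odds = (π_I·f_I) / (π_II·f_II) = (0.30·0.083336) / (0.34·0.0529617) = 0.0250008 / 0.018007 ≈ 1.3884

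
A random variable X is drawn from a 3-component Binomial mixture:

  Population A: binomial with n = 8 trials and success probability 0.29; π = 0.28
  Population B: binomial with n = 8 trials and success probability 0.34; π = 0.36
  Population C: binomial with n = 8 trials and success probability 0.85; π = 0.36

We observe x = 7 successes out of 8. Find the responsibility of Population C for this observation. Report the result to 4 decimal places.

0.9909

P(component k | x) = π_k·f_k(x) / marginal(x), where marginal(x) = Σ_j π_j·f_j(x).
Binomial probabilities:
  L_A = C(8,7)·0.29^7·0.71^1 = 8·0.000172499·0.71 = 0.000979793
  L_B = C(8,7)·0.34^7·0.66^1 = 8·0.000525234·0.66 = 0.00277323
  L_C = C(8,7)·0.85^7·0.15^1 = 8·0.320577·0.15 = 0.384693
Weight by the priors:
  π_A·L_A = 0.28 × 0.000979793 = 0.000274342
  π_B·L_B = 0.36 × 0.00277323 = 0.000998364
  π_C·L_C = 0.36 × 0.384693 = 0.138489
Denominator: 0.000274342 + 0.000998364 + 0.138489 = 0.139762
Responsibility of Population C: 0.138489 / 0.139762 ≈ 0.9909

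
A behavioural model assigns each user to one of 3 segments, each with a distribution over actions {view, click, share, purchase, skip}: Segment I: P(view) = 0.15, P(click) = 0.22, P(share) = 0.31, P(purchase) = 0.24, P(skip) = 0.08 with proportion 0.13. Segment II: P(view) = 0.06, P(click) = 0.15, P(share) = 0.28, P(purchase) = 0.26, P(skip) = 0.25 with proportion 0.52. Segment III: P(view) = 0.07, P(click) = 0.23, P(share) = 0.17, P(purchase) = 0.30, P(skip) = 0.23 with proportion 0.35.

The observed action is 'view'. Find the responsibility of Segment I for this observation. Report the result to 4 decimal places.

Apply Bayes' rule: the posterior for each component is proportional to its prior times its likelihood at x.
Component likelihoods at x = 'view':
  f_I = P(view | comp) = 0.15
  f_II = P(view | comp) = 0.06
  f_III = P(view | comp) = 0.07
Unnormalised posteriors:
  w_I·f_I = 0.13 × 0.15 = 0.0195
  w_II·f_II = 0.52 × 0.06 = 0.0312
  w_III·f_III = 0.35 × 0.07 = 0.0245
Evidence: 0.0195 + 0.0312 + 0.0245 = 0.0752
P(Segment I | data) ≈ 0.2593

0.2593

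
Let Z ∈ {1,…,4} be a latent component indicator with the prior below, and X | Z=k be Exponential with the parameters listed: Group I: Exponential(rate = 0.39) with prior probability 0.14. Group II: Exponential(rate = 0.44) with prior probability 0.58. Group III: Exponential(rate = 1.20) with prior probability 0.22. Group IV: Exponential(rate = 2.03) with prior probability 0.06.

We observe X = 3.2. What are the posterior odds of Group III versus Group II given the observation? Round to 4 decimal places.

0.0909

Since P(k|x) ∝ π_k f_k(x), the posterior odds are π_i f_i(x) / (π_j f_j(x)).
Evaluate each component's likelihood at the observed value:
  L_I = 0.111961
  L_II = 0.107638
  L_III = 0.0257923
  L_IV = 0.00306421
Posterior odds = (π_III·L_III) / (π_II·L_II) = (0.22·0.0257923) / (0.58·0.107638) = 0.00567431 / 0.0624301 ≈ 0.0909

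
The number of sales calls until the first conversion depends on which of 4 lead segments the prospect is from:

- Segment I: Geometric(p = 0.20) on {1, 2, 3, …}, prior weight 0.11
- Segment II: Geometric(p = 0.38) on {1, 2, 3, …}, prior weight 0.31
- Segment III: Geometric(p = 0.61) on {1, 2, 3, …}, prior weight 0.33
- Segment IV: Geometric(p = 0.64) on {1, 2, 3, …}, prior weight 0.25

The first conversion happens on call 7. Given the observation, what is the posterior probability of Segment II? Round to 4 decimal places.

Apply Bayes' rule: the posterior for each component is proportional to its prior times its likelihood at x.
Evaluate each component's likelihood at the observed value:
  L_I = 0.20·(1−0.20)^6 = 0.20·0.262144 = 0.0524288
  L_II = 0.38·(1−0.38)^6 = 0.38·0.0568002 = 0.0215841
  L_III = 0.61·(1−0.61)^6 = 0.61·0.00351874 = 0.00214643
  L_IV = 0.64·(1−0.64)^6 = 0.64·0.00217678 = 0.00139314
Multiply by the mixture weights:
  P(Z=I)·L_I = 0.11 × 0.0524288 = 0.00576717
  P(Z=II)·L_II = 0.31 × 0.0215841 = 0.00669107
  P(Z=III)·L_III = 0.33 × 0.00214643 = 0.000708323
  P(Z=IV)·L_IV = 0.25 × 0.00139314 = 0.000348285
Normaliser: 0.00576717 + 0.00669107 + 0.000708323 + 0.000348285 = 0.0135148
Responsibility of Segment II: 0.00669107 / 0.0135148 ≈ 0.4951

0.4951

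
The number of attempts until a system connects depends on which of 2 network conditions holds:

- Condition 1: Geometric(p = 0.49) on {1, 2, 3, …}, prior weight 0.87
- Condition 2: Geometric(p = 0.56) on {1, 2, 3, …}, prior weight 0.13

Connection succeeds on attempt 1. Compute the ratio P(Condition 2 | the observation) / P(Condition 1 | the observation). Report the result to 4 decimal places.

Posterior odds = (w_i f_i(x)) / (w_j f_j(x)); the normalising sum cancels.
Geometric probabilities:
  p_1 = 0.49·(1−0.49)^0 = 0.49·1 = 0.49
  p_2 = 0.56·(1−0.56)^0 = 0.56·1 = 0.56
0.0728 / 0.4263 ≈ 0.1708

0.1708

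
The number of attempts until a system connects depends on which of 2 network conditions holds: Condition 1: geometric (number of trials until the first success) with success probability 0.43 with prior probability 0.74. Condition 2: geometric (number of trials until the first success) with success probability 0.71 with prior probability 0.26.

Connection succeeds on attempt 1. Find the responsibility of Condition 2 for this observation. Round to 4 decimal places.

The responsibility of component k is π_k f_k(x) divided by Σ_j π_j f_j(x).
Evaluate each component's likelihood at the observed value:
  p_1 = 0.43
  p_2 = 0.71
Unnormalised posteriors:
  π_1·p_1 = 0.74 × 0.43 = 0.3182
  π_2·p_2 = 0.26 × 0.71 = 0.1846
Denominator: 0.3182 + 0.1846 = 0.5028
P(Condition 2 | x) ≈ 0.3671

0.3671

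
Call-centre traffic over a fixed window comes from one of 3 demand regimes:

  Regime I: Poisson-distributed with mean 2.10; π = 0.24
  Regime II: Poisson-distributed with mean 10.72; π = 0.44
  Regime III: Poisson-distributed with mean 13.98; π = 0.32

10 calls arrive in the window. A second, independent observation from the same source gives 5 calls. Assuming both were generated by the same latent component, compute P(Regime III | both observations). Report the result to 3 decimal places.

By Bayes' theorem, P(k | x) = π_k f_k(x) / Σ_j π_j f_j(x).
Since both observations come from the same component, the likelihood for component k is f_k(x₁)·f_k(x₂).
  p_I = [5.62874e-05] × [0.041677] = 2.34589e-06
  p_II = [0.122053] × [0.0260709] = 0.00318203
  p_III = [0.066661] × [0.00377501] = 0.000251646
Weight by the priors:
  π_I·p_I = 0.24 × 2.34589e-06 = 5.63014e-07
  π_II·p_II = 0.44 × 0.00318203 = 0.00140009
  π_III·p_III = 0.32 × 0.000251646 = 8.05266e-05
Marginal: 5.63014e-07 + 0.00140009 + 8.05266e-05 = 0.00148118
Responsibility of Regime III: 8.05266e-05 / 0.00148118 ≈ 0.054

0.054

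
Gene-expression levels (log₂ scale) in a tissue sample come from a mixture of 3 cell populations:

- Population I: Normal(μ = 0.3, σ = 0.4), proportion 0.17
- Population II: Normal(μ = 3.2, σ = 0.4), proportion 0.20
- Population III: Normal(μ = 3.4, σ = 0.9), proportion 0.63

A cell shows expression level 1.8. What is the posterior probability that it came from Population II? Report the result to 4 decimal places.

Posterior ∝ prior × likelihood, so P(k | x) ∝ P(Z=k) f_k(x); normalise over all components.
Component likelihoods at x = 1.8:
  p_I = (1/(0.4·√(2π)))·exp(−(1.8−0.3)²/(2·0.4²)) = 0.997356·exp(-7.03125) = 0.000881489
  p_II = (1/(0.4·√(2π)))·exp(−(1.8−3.2)²/(2·0.4²)) = 0.997356·exp(-6.12500) = 0.00218171
  p_III = (1/(0.9·√(2π)))·exp(−(1.8−3.4)²/(2·0.9²)) = 0.443269·exp(-1.58025) = 0.0912799
Unnormalised posteriors:
  P(Z=I)·p_I = 0.17 × 0.000881489 = 0.000149853
  P(Z=II)·p_II = 0.20 × 0.00218171 = 0.000436341
  P(Z=III)·p_III = 0.63 × 0.0912799 = 0.0575063
Sum: 0.000149853 + 0.000436341 + 0.0575063 = 0.0580925
So the posterior for Population II is 0.000436341 / 0.0580925 ≈ 0.0075.

0.0075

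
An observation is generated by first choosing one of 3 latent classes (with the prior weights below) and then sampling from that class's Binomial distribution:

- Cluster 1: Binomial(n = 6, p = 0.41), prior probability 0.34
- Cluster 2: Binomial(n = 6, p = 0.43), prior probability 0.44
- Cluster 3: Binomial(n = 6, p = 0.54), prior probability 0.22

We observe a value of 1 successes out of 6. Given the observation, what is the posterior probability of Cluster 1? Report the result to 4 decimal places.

Apply Bayes' rule: the posterior for each component is proportional to its prior times its likelihood at x.
Binomial probabilities:
  p_1 = C(6,1)·0.41^1·0.59^5 = 6·0.41·0.0714924 = 0.175871
  p_2 = C(6,1)·0.43^1·0.57^5 = 6·0.43·0.0601692 = 0.155237
  p_3 = C(6,1)·0.54^1·0.46^5 = 6·0.54·0.0205963 = 0.066732
Prior × likelihood for each component:
  w_1·p_1 = 0.34 × 0.175871 = 0.0597963
  w_2·p_2 = 0.44 × 0.155237 = 0.0683041
  w_3·p_3 = 0.22 × 0.066732 = 0.014681
Sum: 0.0597963 + 0.0683041 + 0.014681 = 0.142781
P(Cluster 1 | the observation) = 0.0597963 / 0.142781 ≈ 0.4188

0.4188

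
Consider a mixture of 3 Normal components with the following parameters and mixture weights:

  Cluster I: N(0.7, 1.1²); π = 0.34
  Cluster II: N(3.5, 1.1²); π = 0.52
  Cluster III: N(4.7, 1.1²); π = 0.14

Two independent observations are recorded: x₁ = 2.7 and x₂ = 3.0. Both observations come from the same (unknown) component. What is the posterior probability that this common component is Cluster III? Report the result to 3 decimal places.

The responsibility of component k is P(Z=k) f_k(x) divided by Σ_j P(Z=j) f_j(x).
Since both observations come from the same component, the likelihood for component k is f_k(x₁)·f_k(x₂).
  f_I = [(1/(1.1·√(2π)))·exp(−(2.7−0.7)²/(2·1.1²)) = 0.362675·exp(-1.65289) = 0.0694505] × [0.0407541] = 0.00283039
  f_II = [(1/(1.1·√(2π)))·exp(−(2.7−3.5)²/(2·1.1²)) = 0.362675·exp(-0.26446) = 0.278396] × [0.327079] = 0.0910573
  f_III = [(1/(1.1·√(2π)))·exp(−(2.7−4.7)²/(2·1.1²)) = 0.362675·exp(-1.65289) = 0.0694505] × [0.109869] = 0.00763048
Unnormalised posteriors:
  P(Z=I)·f_I = 0.34 × 0.00283039 = 0.000962333
  P(Z=II)·f_II = 0.52 × 0.0910573 = 0.0473498
  P(Z=III)·f_III = 0.14 × 0.00763048 = 0.00106827
Evidence: 0.000962333 + 0.0473498 + 0.00106827 = 0.0493804
P(Cluster III | x₁,x₂) = 0.00106827 / 0.0493804 ≈ 0.022

0.022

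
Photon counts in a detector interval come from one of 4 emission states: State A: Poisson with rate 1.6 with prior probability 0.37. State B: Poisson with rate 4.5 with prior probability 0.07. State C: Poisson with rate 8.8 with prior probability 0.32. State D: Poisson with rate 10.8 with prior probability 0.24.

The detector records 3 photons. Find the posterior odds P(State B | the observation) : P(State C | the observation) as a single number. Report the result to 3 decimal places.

2.156

Since P(k|x) ∝ π_k f_k(x), the posterior odds are π_i f_i(x) / (π_j f_j(x)).
Component likelihoods at x = 3 photons:
  L_A = e^(−1.6)·1.6^3/3! = 0.137828
  L_B = e^(−4.5)·4.5^3/3! = 0.168718
  L_C = e^(−8.8)·8.8^3/3! = 0.0171201
  L_D = e^(−10.8)·10.8^3/3! = 0.00428292
Odds = (0.07/0.32) × (0.168718/0.0171201) = 0.21875 × 9.85498 ≈ 2.156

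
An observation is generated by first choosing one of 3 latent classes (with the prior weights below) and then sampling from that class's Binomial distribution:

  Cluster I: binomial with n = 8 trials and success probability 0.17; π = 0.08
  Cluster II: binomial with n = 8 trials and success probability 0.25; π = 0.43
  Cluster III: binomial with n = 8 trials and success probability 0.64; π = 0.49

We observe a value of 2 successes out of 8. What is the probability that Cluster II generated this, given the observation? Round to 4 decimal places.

0.8004

The responsibility of component k is P(Z=k) f_k(x) divided by Σ_j P(Z=j) f_j(x).
Component likelihoods at x = 2 successes out of 8:
  f_I = 0.26456
  f_II = 0.311462
  f_III = 0.0249651
Weight by the priors:
  P(Z=I)·f_I = 0.08 × 0.26456 = 0.0211648
  P(Z=II)·f_II = 0.43 × 0.311462 = 0.133929
  P(Z=III)·f_III = 0.49 × 0.0249651 = 0.0122329
Normaliser: 0.0211648 + 0.133929 + 0.0122329 = 0.167327
So the posterior for Cluster II is 0.133929 / 0.167327 ≈ 0.8004.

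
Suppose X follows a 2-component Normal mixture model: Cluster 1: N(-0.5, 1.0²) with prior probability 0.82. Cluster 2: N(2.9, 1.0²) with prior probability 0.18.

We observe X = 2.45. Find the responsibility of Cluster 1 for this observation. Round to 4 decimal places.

Posterior ∝ prior × likelihood, so P(k | x) ∝ π_k f_k(x); normalise over all components.
Component likelihoods at x = 2.45:
  L_1 = 0.00514264
  L_2 = 0.360527
Prior × likelihood for each component:
  π_1·L_1 = 0.82 × 0.00514264 = 0.00421697
  π_2·L_2 = 0.18 × 0.360527 = 0.0648949
Evidence: 0.00421697 + 0.0648949 = 0.0691118
P(Cluster 1 | data) = 0.00421697 / 0.0691118 ≈ 0.0610

0.0610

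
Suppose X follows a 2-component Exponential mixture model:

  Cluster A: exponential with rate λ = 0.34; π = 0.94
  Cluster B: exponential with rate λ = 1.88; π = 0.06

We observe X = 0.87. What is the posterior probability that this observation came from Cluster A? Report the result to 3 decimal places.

By Bayes' theorem, P(k | x) = π_k f_k(x) / Σ_j π_j f_j(x).
Component likelihoods at x = 0.87:
  L_A = 0.252938
  L_B = 0.366291
Multiply by the mixture weights:
  π_A·L_A = 0.94 × 0.252938 = 0.237762
  π_B·L_B = 0.06 × 0.366291 = 0.0219774
Denominator: 0.237762 + 0.0219774 = 0.259739
So the posterior for Cluster A is 0.237762 / 0.259739 ≈ 0.915.

0.915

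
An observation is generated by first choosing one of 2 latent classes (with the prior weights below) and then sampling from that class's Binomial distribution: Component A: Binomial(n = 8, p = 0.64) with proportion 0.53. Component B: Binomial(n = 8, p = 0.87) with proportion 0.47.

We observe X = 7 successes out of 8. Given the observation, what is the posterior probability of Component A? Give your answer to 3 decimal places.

Apply Bayes' rule: the posterior for each component is proportional to its prior times its likelihood at x.
Evaluate each component's likelihood at the observed value:
  f_A = 0.126664
  f_B = 0.392345
Unnormalised posteriors:
  P(Z=A)·f_A = 0.53 × 0.126664 = 0.0671318
  P(Z=B)·f_B = 0.47 × 0.392345 = 0.184402
Sum: 0.0671318 + 0.184402 = 0.251534
So the posterior for Component A is 0.0671318 / 0.251534 ≈ 0.267.

0.267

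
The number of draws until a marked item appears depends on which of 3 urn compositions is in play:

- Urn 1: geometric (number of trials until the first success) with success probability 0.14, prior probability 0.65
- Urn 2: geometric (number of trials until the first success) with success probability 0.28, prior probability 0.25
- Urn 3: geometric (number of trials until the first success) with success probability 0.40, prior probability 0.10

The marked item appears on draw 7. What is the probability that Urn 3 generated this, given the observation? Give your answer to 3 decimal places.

The responsibility of component k is π_k f_k(x) divided by Σ_j π_j f_j(x).
Evaluate each component's likelihood at the observed value:
  L_1 = 0.0566394
  L_2 = 0.0390079
  L_3 = 0.0186624
Weight by the priors:
  π_1·L_1 = 0.65 × 0.0566394 = 0.0368156
  π_2·L_2 = 0.25 × 0.0390079 = 0.00975198
  π_3·L_3 = 0.10 × 0.0186624 = 0.00186624
Denominator: 0.0368156 + 0.00975198 + 0.00186624 = 0.0484338
P(Urn 3 | 7) ≈ 0.039

0.039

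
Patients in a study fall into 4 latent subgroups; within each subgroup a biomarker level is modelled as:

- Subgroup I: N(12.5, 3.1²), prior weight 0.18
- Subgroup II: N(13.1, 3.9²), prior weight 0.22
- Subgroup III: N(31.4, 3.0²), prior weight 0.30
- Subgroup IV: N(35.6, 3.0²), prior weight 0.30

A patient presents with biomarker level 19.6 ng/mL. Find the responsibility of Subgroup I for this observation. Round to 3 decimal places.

0.230

P(component k | x) = π_k·f_k(x) / marginal(x), where marginal(x) = Σ_j π_j·f_j(x).
Evaluate each component's likelihood at the observed value:
  f_I = 0.00934299
  f_II = 0.025507
  f_III = 5.81139e-05
  f_IV = 8.85434e-08
Multiply by the mixture weights:
  π_I·f_I = 0.18 × 0.00934299 = 0.00168174
  π_II·f_II = 0.22 × 0.025507 = 0.00561153
  π_III·f_III = 0.30 × 5.81139e-05 = 1.74342e-05
  π_IV·f_IV = 0.30 × 8.85434e-08 = 2.6563e-08
Evidence: 0.00168174 + 0.00561153 + 1.74342e-05 + 2.6563e-08 = 0.00731073
So the posterior for Subgroup I is 0.00168174 / 0.00731073 ≈ 0.230.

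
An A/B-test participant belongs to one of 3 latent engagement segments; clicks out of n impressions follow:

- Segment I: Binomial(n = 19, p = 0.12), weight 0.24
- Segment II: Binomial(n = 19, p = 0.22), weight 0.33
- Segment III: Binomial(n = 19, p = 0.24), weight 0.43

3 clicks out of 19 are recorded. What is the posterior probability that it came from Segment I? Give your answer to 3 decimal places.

0.278

Posterior ∝ prior × likelihood, so P(k | x) ∝ π_k f_k(x); normalise over all components.
Evaluate each component's likelihood at the observed value:
  p_I = 0.216566
  p_II = 0.193689
  p_III = 0.165949
Prior × likelihood for each component:
  π_I·p_I = 0.24 × 0.216566 = 0.0519758
  π_II·p_II = 0.33 × 0.193689 = 0.0639174
  π_III·p_III = 0.43 × 0.165949 = 0.0713581
Normaliser: 0.0519758 + 0.0639174 + 0.0713581 = 0.187251
Responsibility of Segment I: 0.0519758 / 0.187251 ≈ 0.278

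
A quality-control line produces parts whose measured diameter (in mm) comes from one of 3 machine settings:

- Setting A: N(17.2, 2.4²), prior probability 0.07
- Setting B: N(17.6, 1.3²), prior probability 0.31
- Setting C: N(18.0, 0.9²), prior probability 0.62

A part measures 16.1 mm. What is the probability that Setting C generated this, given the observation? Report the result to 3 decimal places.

Posterior ∝ prior × likelihood, so P(k | x) ∝ w_k f_k(x); normalise over all components.
Normal densities:
  p_A = 0.149652
  p_B = 0.157712
  p_C = 0.0477406
Prior × likelihood for each component:
  w_A·p_A = 0.07 × 0.149652 = 0.0104756
  w_B·p_B = 0.31 × 0.157712 = 0.0488908
  w_C·p_C = 0.62 × 0.0477406 = 0.0295992
Normaliser: 0.0104756 + 0.0488908 + 0.0295992 = 0.0889656
Responsibility of Setting C: 0.0295992 / 0.0889656 ≈ 0.333

0.333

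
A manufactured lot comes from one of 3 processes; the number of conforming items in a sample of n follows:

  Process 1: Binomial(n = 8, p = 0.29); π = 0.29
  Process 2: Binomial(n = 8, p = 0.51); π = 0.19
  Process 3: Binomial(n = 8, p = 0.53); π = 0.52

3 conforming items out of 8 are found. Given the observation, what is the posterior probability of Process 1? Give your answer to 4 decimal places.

The responsibility of component k is w_k f_k(x) divided by Σ_j w_j f_j(x).
Evaluate each component's likelihood at the observed value:
  f_1 = C(8,3)·0.29^3·0.71^5 = 56·0.024389·0.180423 = 0.246419
  f_2 = C(8,3)·0.51^3·0.49^5 = 56·0.132651·0.0282475 = 0.209835
  f_3 = C(8,3)·0.53^3·0.47^5 = 56·0.148877·0.0229345 = 0.191208
Prior × likelihood for each component:
  w_1·f_1 = 0.29 × 0.246419 = 0.0714614
  w_2·f_2 = 0.19 × 0.209835 = 0.0398687
  w_3·f_3 = 0.52 × 0.191208 = 0.0994279
Sum: 0.0714614 + 0.0398687 + 0.0994279 = 0.210758
P(Process 1 | data) = 0.0714614 / 0.210758 ≈ 0.3391

0.3391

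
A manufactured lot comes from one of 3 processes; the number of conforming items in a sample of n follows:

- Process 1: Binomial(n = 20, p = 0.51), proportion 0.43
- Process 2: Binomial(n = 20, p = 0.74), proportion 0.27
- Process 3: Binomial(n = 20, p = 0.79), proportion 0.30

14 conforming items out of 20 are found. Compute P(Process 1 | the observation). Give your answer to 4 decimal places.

P(component k | x) = w_k·f_k(x) / marginal(x), where marginal(x) = Σ_j w_j·f_j(x).
Binomial probabilities:
  p_1 = 0.0432059
  p_2 = 0.176794
  p_3 = 0.122597
Unnormalised posteriors:
  w_1·p_1 = 0.43 × 0.0432059 = 0.0185785
  w_2·p_2 = 0.27 × 0.176794 = 0.0477344
  w_3·p_3 = 0.30 × 0.122597 = 0.036779
Sum: 0.0185785 + 0.0477344 + 0.036779 = 0.103092
So the posterior for Process 1 is 0.0185785 / 0.103092 ≈ 0.1802.

0.1802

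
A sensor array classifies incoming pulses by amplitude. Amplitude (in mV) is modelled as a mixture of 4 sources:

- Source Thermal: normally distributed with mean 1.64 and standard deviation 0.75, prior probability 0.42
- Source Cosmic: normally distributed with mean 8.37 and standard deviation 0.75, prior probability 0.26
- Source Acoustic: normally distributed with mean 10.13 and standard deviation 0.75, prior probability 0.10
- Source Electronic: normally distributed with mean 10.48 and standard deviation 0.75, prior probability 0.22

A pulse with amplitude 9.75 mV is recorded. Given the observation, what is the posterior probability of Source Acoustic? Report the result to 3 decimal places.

0.322

Apply Bayes' rule: the posterior for each component is proportional to its prior times its likelihood at x.
Evaluate each component's likelihood at the observed value:
  L_Thermal = (1/(0.75·√(2π)))·exp(−(9.75−1.64)²/(2·0.75²)) = 0.531923·exp(-58.46409) = 2.1638e-26
  L_Cosmic = (1/(0.75·√(2π)))·exp(−(9.75−8.37)²/(2·0.75²)) = 0.531923·exp(-1.69280) = 0.0978758
  L_Acoustic = (1/(0.75·√(2π)))·exp(−(9.75−10.13)²/(2·0.75²)) = 0.531923·exp(-0.12836) = 0.467848
  L_Electronic = (1/(0.75·√(2π)))·exp(−(9.75−10.48)²/(2·0.75²)) = 0.531923·exp(-0.47369) = 0.331229
Multiply by the mixture weights:
  π_Thermal·L_Thermal = 0.42 × 2.1638e-26 = 9.08797e-27
  π_Cosmic·L_Cosmic = 0.26 × 0.0978758 = 0.0254477
  π_Acoustic·L_Acoustic = 0.10 × 0.467848 = 0.0467848
  π_Electronic·L_Electronic = 0.22 × 0.331229 = 0.0728704
Evidence: 9.08797e-27 + 0.0254477 + 0.0467848 + 0.0728704 = 0.145103
P(Source Acoustic | data) ≈ 0.322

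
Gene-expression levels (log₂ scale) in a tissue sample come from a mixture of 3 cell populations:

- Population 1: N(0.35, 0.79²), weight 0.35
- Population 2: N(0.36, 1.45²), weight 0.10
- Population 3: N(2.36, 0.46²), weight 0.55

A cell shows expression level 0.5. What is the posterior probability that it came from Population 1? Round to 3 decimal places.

0.863

P(component k | x) = w_k·f_k(x) / marginal(x), where marginal(x) = Σ_j w_j·f_j(x).
Normal densities:
  f_1 = (1/(0.79·√(2π)))·exp(−(0.5−0.35)²/(2·0.79²)) = 0.504990·exp(-0.01803) = 0.495969
  f_2 = (1/(1.45·√(2π)))·exp(−(0.5−0.36)²/(2·1.45²)) = 0.275133·exp(-0.00466) = 0.273853
  f_3 = (1/(0.46·√(2π)))·exp(−(0.5−2.36)²/(2·0.46²)) = 0.867266·exp(-8.17486) = 0.000244262
Multiply by the mixture weights:
  w_1·f_1 = 0.35 × 0.495969 = 0.173589
  w_2·f_2 = 0.10 × 0.273853 = 0.0273853
  w_3·f_3 = 0.55 × 0.000244262 = 0.000134344
Sum: 0.173589 + 0.0273853 + 0.000134344 = 0.201109
P(Population 1 | the observation) ≈ 0.863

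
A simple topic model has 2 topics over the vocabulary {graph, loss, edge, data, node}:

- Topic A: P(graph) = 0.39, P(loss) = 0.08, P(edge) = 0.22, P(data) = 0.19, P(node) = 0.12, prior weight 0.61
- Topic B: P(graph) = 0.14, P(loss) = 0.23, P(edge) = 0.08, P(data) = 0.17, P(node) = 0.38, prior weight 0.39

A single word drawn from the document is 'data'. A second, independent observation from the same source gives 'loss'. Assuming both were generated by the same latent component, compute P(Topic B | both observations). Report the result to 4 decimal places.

Posterior ∝ prior × likelihood, so P(k | x) ∝ w_k f_k(x); normalise over all components.
Since both observations come from the same component, the likelihood for component k is f_k(x₁)·f_k(x₂).
  L_A = [P(data | comp) = 0.19] × [0.08] = 0.0152
  L_B = [P(data | comp) = 0.17] × [0.23] = 0.0391
Unnormalised posteriors:
  w_A·L_A = 0.61 × 0.0152 = 0.009272
  w_B·L_B = 0.39 × 0.0391 = 0.015249
Sum: 0.009272 + 0.015249 = 0.024521
Responsibility of Topic B: 0.015249 / 0.024521 ≈ 0.6219

0.6219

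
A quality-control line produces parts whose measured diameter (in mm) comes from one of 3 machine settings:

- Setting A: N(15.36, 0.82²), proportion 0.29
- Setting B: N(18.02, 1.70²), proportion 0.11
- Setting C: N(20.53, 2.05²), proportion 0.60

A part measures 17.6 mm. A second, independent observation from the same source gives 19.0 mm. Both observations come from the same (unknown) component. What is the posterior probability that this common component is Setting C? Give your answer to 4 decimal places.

Posterior ∝ prior × likelihood, so P(k | x) ∝ π_k f_k(x); normalise over all components.
Since both observations come from the same component, the likelihood for component k is f_k(x₁)·f_k(x₂).
  f_A = [0.0116599] × [2.5599e-05] = 2.98482e-07
  f_B = [0.227618] × [0.198746] = 0.0452383
  f_C = [0.0700755] × [0.147299] = 0.010322
Prior × likelihood for each component:
  π_A·f_A = 0.29 × 2.98482e-07 = 8.65598e-08
  π_B·f_B = 0.11 × 0.0452383 = 0.00497621
  π_C·f_C = 0.60 × 0.010322 = 0.00619323
Denominator: 8.65598e-08 + 0.00497621 + 0.00619323 = 0.0111695
Responsibility of Setting C: 0.00619323 / 0.0111695 ≈ 0.5545

0.5545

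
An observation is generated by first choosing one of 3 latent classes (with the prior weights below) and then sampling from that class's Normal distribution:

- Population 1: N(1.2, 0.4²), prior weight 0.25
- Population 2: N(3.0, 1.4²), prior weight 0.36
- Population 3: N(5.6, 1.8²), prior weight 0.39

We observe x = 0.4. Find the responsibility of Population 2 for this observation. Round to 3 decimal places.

0.343

Apply Bayes' rule: the posterior for each component is proportional to its prior times its likelihood at x.
Evaluate each component's likelihood at the observed value:
  L_1 = (1/(0.4·√(2π)))·exp(−(0.4−1.2)²/(2·0.4²)) = 0.997356·exp(-2.00000) = 0.134977
  L_2 = (1/(1.4·√(2π)))·exp(−(0.4−3.0)²/(2·1.4²)) = 0.284959·exp(-1.72449) = 0.0507979
  L_3 = (1/(1.8·√(2π)))·exp(−(0.4−5.6)²/(2·1.8²)) = 0.221635·exp(-4.17284) = 0.00341504
Prior × likelihood for each component:
  π_1·L_1 = 0.25 × 0.134977 = 0.0337444
  π_2·L_2 = 0.36 × 0.0507979 = 0.0182872
  π_3·L_3 = 0.39 × 0.00341504 = 0.00133187
Normaliser: 0.0337444 + 0.0182872 + 0.00133187 = 0.0533635
P(Population 2 | x) ≈ 0.343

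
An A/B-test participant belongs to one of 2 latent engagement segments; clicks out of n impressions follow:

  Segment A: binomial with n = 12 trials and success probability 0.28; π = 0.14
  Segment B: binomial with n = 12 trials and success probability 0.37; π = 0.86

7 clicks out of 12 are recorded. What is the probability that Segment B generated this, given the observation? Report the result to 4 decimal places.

The responsibility of component k is w_k f_k(x) divided by Σ_j w_j f_j(x).
Evaluate each component's likelihood at the observed value:
  p_A = 0.0206773
  p_B = 0.0746174
Multiply by the mixture weights:
  w_A·p_A = 0.14 × 0.0206773 = 0.00289482
  w_B·p_B = 0.86 × 0.0746174 = 0.0641709
Normaliser: 0.00289482 + 0.0641709 = 0.0670658
So the posterior for Segment B is 0.0641709 / 0.0670658 ≈ 0.9568.

0.9568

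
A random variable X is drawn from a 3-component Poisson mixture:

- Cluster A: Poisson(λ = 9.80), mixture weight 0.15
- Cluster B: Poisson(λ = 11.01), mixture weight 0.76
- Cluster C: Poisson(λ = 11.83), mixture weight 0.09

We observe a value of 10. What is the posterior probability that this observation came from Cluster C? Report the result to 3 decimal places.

0.081

P(component k | x) = w_k·f_k(x) / marginal(x), where marginal(x) = Σ_j w_j·f_j(x).
Evaluate each component's likelihood at the observed value:
  f_A = 0.124857
  f_B = 0.119269
  f_C = 0.107741
Multiply by the mixture weights:
  w_A·f_A = 0.15 × 0.124857 = 0.0187285
  w_B·f_B = 0.76 × 0.119269 = 0.0906445
  w_C·f_C = 0.09 × 0.107741 = 0.00969668
Denominator: 0.0187285 + 0.0906445 + 0.00969668 = 0.11907
Responsibility of Cluster C: 0.00969668 / 0.11907 ≈ 0.081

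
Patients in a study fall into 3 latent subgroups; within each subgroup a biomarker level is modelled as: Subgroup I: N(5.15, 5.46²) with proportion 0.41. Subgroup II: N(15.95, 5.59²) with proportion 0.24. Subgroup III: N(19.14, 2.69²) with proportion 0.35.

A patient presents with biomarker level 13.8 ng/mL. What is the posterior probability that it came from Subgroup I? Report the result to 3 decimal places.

0.270

The responsibility of component k is π_k f_k(x) divided by Σ_j π_j f_j(x).
Normal densities:
  p_I = (1/(5.46·√(2π)))·exp(−(13.8−5.15)²/(2·5.46²)) = 0.073066·exp(-1.25492) = 0.0208311
  p_II = (1/(5.59·√(2π)))·exp(−(13.8−15.95)²/(2·5.59²)) = 0.071367·exp(-0.07396) = 0.066279
  p_III = (1/(2.69·√(2π)))·exp(−(13.8−19.14)²/(2·2.69²)) = 0.148306·exp(-1.97037) = 0.0206746
Multiply by the mixture weights:
  π_I·p_I = 0.41 × 0.0208311 = 0.00854074
  π_II·p_II = 0.24 × 0.066279 = 0.015907
  π_III·p_III = 0.35 × 0.0206746 = 0.0072361
Denominator: 0.00854074 + 0.015907 + 0.0072361 = 0.0316838
P(Subgroup I | x) = 0.00854074 / 0.0316838 ≈ 0.270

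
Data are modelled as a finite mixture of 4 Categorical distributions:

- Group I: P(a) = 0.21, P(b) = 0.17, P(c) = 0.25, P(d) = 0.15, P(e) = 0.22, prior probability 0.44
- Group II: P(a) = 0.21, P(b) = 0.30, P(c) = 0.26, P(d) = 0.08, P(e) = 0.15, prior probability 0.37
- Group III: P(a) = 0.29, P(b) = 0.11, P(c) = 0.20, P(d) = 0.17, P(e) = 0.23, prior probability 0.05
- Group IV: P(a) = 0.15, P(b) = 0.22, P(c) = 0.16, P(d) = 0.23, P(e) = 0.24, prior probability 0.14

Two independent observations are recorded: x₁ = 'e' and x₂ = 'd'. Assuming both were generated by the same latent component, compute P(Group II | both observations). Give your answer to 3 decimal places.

0.155

Apply Bayes' rule: the posterior for each component is proportional to its prior times its likelihood at x.
Since both observations come from the same component, the likelihood for component k is f_k(x₁)·f_k(x₂).
  p_I = [P(e | comp) = 0.22] × [0.15] = 0.033
  p_II = [P(e | comp) = 0.15] × [0.08] = 0.012
  p_III = [P(e | comp) = 0.23] × [0.17] = 0.0391
  p_IV = [P(e | comp) = 0.24] × [0.23] = 0.0552
Multiply by the mixture weights:
  P(Z=I)·p_I = 0.44 × 0.033 = 0.01452
  P(Z=II)·p_II = 0.37 × 0.012 = 0.00444
  P(Z=III)·p_III = 0.05 × 0.0391 = 0.001955
  P(Z=IV)·p_IV = 0.14 × 0.0552 = 0.007728
Normaliser: 0.01452 + 0.00444 + 0.001955 + 0.007728 = 0.028643
P(Group II | x₁,x₂) = 0.00444 / 0.028643 ≈ 0.155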